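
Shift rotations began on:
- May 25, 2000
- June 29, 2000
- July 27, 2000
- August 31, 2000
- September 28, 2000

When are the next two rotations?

Every date is a Thursday; gaps 35, 28, 35, 28 days.
Each is the last Thursday of its month (at least one falls on the 29th or later, ruling out '4th Thursday').
October 2000 ends with Thursday October 26, 2000.
Last Thursday of November 2000: November 30, 2000.

October 26, 2000; November 30, 2000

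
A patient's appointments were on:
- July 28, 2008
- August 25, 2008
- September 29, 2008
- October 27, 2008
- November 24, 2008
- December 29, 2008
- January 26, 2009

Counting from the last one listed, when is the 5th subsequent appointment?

These are Mondays with 28, 35, 28, 28, 35, 28-day gaps.
Each is the final Monday of its month — September 29, 2008 is past the 28th, so '4th Monday' doesn't fit.
Last Monday of February 2009: February 23, 2009.
Last Monday of March 2009: March 30, 2009.
April 2009 ends with Monday April 27, 2009.
May 2009 ends with Monday May 25, 2009.
Last Monday of June 2009: June 29, 2009.

June 29, 2009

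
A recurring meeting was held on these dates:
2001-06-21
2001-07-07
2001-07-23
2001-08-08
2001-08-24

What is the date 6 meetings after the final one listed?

2001-11-28

Every event comes 16 days after the last (16, 16, 16, 16).
2001-08-24 + 16 days = 2001-09-09.
2001-09-09 + 16 days = 2001-09-25.
2001-09-25 + 16 days = 2001-10-11.
2001-10-11 + 16 days = 2001-10-27.
2001-10-27 + 16 days = 2001-11-12.
2001-11-12 + 16 days = 2001-11-28.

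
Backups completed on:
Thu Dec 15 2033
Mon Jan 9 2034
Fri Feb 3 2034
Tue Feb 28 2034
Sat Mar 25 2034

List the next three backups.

Every event comes 25 days after the last (25, 25, 25, 25).
Sat Mar 25 2034 + 25 days = Wed Apr 19 2034.
Wed Apr 19 2034 + 25 days = Sun May 14 2034.
Sun May 14 2034 + 25 days = Thu Jun 8 2034.

Wed Apr 19 2034, Sun May 14 2034, Thu Jun 8 2034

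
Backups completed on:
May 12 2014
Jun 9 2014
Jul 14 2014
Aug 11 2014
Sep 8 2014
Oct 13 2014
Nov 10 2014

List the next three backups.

Dec 8 2014, Jan 12 2015, Feb 9 2015

All dates are Mondays, 28, 35, 28, 28, 35, 28 days apart.
Specifically, the 2nd Monday of each month.
2nd Monday of December 2014: Dec 8 2014.
January 2015 — 2nd Monday is Jan 12 2015.
February 2015 — 2nd Monday is Feb 9 2015.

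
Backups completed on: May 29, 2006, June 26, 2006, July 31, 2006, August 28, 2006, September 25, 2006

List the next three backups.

October 30, 2006; November 27, 2006; December 25, 2006

These are Mondays with 28, 35, 28, 28-day gaps.
Each is the final Monday of its month — May 29, 2006 is past the 28th, so '4th Monday' doesn't fit.
Last Monday of October 2006: October 30, 2006.
November 2006 ends with Monday November 27, 2006.
Last Monday of December 2006: December 25, 2006.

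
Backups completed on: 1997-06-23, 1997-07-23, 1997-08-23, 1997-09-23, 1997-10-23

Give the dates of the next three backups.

Each date is the 23rd; the gaps (30, 31, 31, 30) track the month lengths.
The rule is the 23rd of each month.
Next: November 1997 → 1997-11-23.
Next: December 1997 → 1997-12-23.
January 1998: 1998-01-23.

1997-11-23, 1997-12-23, 1998-01-23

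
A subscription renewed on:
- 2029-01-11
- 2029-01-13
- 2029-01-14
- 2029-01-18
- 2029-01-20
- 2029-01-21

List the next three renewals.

Every event lands on a Thursday or Saturday or Sunday (gaps cycle 2, 1, 4, 2, 1).
So the schedule is: every Thursday, Saturday and Sunday.
The following Thursday is 2029-01-25.
Next Saturday: 2029-01-27.
Next Sunday: 2029-01-28.

2029-01-25, 2029-01-27, 2029-01-28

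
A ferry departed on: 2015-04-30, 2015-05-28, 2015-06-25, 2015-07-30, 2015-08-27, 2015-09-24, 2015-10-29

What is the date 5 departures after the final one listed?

Every date is a Thursday; gaps 28, 28, 35, 28, 28, 35 days.
Each is the last Thursday of its month (at least one falls on the 29th or later, ruling out '4th Thursday').
Last Thursday of November 2015: 2015-11-26.
Last Thursday of December 2015: 2015-12-31.
January 2016 ends with Thursday 2016-01-28.
February 2016 ends with Thursday 2016-02-25.
March 2016 ends with Thursday 2016-03-31.

2016-03-31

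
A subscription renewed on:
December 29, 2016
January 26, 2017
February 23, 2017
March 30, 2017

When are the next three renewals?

April 27, 2017; May 25, 2017; June 29, 2017

All Thursdays; the gaps (28, 28, 35) vary with month length.
This is the last Thursday of each month.
April 2017 ends with Thursday April 27, 2017.
May 2017 ends with Thursday May 25, 2017.
Last Thursday of June 2017: June 29, 2017.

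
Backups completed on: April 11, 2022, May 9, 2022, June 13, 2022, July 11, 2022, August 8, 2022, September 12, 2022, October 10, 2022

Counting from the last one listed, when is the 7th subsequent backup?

May 8, 2023

All dates are Mondays, 28, 35, 28, 28, 35, 28 days apart.
Specifically, the 2nd Monday of each month.
November 2022 — 2nd Monday is November 14, 2022.
December 2022 — 2nd Monday is December 12, 2022.
January 2023 — 2nd Monday is January 9, 2023.
2nd Monday of February 2023: February 13, 2023.
2nd Monday of March 2023: March 13, 2023.
April 2023 — 2nd Monday is April 10, 2023.
May 2023 — 2nd Monday is May 8, 2023.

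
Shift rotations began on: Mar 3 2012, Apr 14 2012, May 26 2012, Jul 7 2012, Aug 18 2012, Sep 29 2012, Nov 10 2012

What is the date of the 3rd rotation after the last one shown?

Mar 16 2013

The spacing is 42, 42, 42, 42, 42, 42 days — always 42 days.
Nov 10 2012 + 42 days = Dec 22 2012.
Dec 22 2012 + 42 days = Feb 2 2013.
Feb 2 2013 + 42 days = Mar 16 2013.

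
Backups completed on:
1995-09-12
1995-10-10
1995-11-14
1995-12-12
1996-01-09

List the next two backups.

All dates are Tuesdays, 28, 35, 28, 28 days apart.
Specifically, the 2nd Tuesday of each month.
February 1996 — 2nd Tuesday is 1996-02-13.
2nd Tuesday of March 1996: 1996-03-12.

1996-02-13, 1996-03-12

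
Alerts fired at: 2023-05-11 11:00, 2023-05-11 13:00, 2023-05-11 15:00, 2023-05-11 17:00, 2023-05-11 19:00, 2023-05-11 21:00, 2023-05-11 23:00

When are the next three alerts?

The interval is a steady 2 hours (2, 2, 2, 2, 2, 2).
2023-05-11 23:00 + 2 h = 2023-05-12 01:00.
2023-05-12 01:00 + 2 h = 2023-05-12 03:00.
2023-05-12 03:00 + 2 h = 2023-05-12 05:00.

2023-05-12 01:00, 2023-05-12 03:00, 2023-05-12 05:00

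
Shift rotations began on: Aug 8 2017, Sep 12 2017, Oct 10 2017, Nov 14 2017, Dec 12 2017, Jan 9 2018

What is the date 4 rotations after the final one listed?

Gaps: 35, 28, 35, 28, 28 days — a mix of 28 and 35. Every date is a Tuesday.
Each is the 2nd Tuesday of its month.
February 2018 — 2nd Tuesday is Feb 13 2018.
March 2018 — 2nd Tuesday is Mar 13 2018.
2nd Tuesday of April 2018: Apr 10 2018.
May 2018 — 2nd Tuesday is May 8 2018.

May 8 2018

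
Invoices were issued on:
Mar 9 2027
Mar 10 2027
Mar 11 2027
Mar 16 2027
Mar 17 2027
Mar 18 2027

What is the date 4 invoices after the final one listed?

Mar 30 2027

Gaps: 1, 1, 5, 1, 1 days — not constant, but cyclic with period 3.
The events fall on every Tuesday, Wednesday and Thursday.
Next Tuesday: Mar 23 2027.
The following Wednesday is Mar 24 2027.
Next Thursday: Mar 25 2027.
Next Tuesday: Mar 30 2027.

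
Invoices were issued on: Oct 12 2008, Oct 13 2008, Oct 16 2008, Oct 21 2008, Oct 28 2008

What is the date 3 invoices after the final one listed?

Nov 30 2008

Gaps: 1, 3, 5, 7 days — each gap is 2 larger than the previous one.
Next gap: 9 days. Oct 28 2008 + 9 days = Nov 6 2008.
Next gap: 11 days. Nov 6 2008 + 11 days = Nov 17 2008.
Next gap: 13 days. Nov 17 2008 + 13 days = Nov 30 2008.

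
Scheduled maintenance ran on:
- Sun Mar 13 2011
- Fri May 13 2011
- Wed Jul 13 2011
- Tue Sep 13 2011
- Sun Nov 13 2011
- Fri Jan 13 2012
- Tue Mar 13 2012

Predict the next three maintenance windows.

Sun May 13 2012, Fri Jul 13 2012, Thu Sep 13 2012

Each date is the 13th; the gaps (61, 61, 62, 61, 61, 60) track the month lengths.
The rule is the 13th of every 2 months.
Next: May 2012 → Sun May 13 2012.
Next: July 2012 → Fri Jul 13 2012.
Next: September 2012 → Thu Sep 13 2012.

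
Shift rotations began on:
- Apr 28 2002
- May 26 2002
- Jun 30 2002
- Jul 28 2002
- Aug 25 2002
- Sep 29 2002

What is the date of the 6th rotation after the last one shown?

Mar 30 2003

All Sundays; the gaps (28, 35, 28, 28, 35) vary with month length.
This is the last Sunday of each month.
Last Sunday of October 2002: Oct 27 2002.
Last Sunday of November 2002: Nov 24 2002.
Last Sunday of December 2002: Dec 29 2002.
January 2003 ends with Sunday Jan 26 2003.
February 2003 ends with Sunday Feb 23 2003.
Last Sunday of March 2003: Mar 30 2003.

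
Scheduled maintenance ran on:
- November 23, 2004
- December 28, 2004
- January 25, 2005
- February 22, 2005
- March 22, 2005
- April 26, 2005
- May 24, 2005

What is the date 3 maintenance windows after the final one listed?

August 23, 2005

All dates are Tuesdays, 35, 28, 28, 28, 35, 28 days apart.
Specifically, the 4th Tuesday of each month.
June 2005 — 4th Tuesday is June 28, 2005.
4th Tuesday of July 2005: July 26, 2005.
August 2005 — 4th Tuesday is August 23, 2005.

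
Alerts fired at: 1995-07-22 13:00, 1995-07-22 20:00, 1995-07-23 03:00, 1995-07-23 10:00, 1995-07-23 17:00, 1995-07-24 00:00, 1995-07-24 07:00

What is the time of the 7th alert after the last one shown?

Gaps: 7, 7, 7, 7, 7, 7 hours — each event is 7 hours after the previous one.
1995-07-24 07:00 + 7 h = 1995-07-24 14:00.
1995-07-24 14:00 + 7 h = 1995-07-24 21:00.
1995-07-24 21:00 + 7 h = 1995-07-25 04:00.
1995-07-25 04:00 + 7 h = 1995-07-25 11:00.
1995-07-25 11:00 + 7 h = 1995-07-25 18:00.
1995-07-25 18:00 + 7 h = 1995-07-26 01:00.
1995-07-26 01:00 + 7 h = 1995-07-26 08:00.

1995-07-26 08:00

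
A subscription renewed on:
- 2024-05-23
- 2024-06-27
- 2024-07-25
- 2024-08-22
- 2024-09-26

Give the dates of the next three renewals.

Gaps: 35, 28, 28, 35 days — a mix of 28 and 35. Every date is a Thursday.
Each is the 4th Thursday of its month.
4th Thursday of October 2024: 2024-10-24.
4th Thursday of November 2024: 2024-11-28.
December 2024 — 4th Thursday is 2024-12-26.

2024-10-24, 2024-11-28, 2024-12-26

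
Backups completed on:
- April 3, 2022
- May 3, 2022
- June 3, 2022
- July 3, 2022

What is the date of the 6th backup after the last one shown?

January 3, 2023

Gaps: 30, 31, 30 days — not constant. Every event is on the 3rd of the month.
Pattern: the 3rd of each month.
Next: August 2022 → August 3, 2022.
September 2022: September 3, 2022.
Next: October 2022 → October 3, 2022.
November 2022: November 3, 2022.
Next: December 2022 → December 3, 2022.
January 2023: January 3, 2023.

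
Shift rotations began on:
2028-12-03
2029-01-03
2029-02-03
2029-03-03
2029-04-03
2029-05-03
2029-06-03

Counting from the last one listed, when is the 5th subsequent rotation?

The day-of-month is always 3 (31, 31, 28, 31, 30, 31 days between events).
So this recurs on the 3rd of each month.
Next: July 2029 → 2029-07-03.
Next: August 2029 → 2029-08-03.
September 2029: 2029-09-03.
October 2029: 2029-10-03.
Next: November 2029 → 2029-11-03.

2029-11-03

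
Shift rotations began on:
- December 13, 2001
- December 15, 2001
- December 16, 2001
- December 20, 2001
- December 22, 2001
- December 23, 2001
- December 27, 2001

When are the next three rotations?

Gaps: 2, 1, 4, 2, 1, 4 days — not constant, but cyclic with period 3.
The events fall on every Thursday, Saturday and Sunday.
The following Saturday is December 29, 2001.
The following Sunday is December 30, 2001.
The following Thursday is January 3, 2002.

December 29, 2001; December 30, 2001; January 3, 2002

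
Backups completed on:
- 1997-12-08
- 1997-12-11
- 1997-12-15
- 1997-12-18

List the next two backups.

1997-12-22, 1997-12-25

Gaps: 3, 4, 3 days — not constant, but cyclic with period 2.
The events fall on every Monday and Thursday.
The following Monday is 1997-12-22.
The following Thursday is 1997-12-25.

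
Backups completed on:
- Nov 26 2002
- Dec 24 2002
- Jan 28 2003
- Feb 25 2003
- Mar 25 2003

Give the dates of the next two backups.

Gaps: 28, 35, 28, 28 days — a mix of 28 and 35. Every date is a Tuesday.
Each is the 4th Tuesday of its month.
April 2003 — 4th Tuesday is Apr 22 2003.
May 2003 — 4th Tuesday is May 27 2003.

Apr 22 2003, May 27 2003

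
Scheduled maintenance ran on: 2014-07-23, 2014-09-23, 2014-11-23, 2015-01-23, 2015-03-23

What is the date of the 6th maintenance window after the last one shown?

Each date is the 23rd; the gaps (62, 61, 61, 59) track the month lengths.
The rule is the 23rd of every 2 months.
May 2015: 2015-05-23.
July 2015: 2015-07-23.
Next: September 2015 → 2015-09-23.
November 2015: 2015-11-23.
Next: January 2016 → 2016-01-23.
Next: March 2016 → 2016-03-23.

2016-03-23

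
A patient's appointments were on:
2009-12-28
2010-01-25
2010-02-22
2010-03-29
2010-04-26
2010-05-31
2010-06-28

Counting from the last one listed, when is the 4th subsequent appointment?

These are Mondays with 28, 28, 35, 28, 35, 28-day gaps.
Each is the final Monday of its month — 2010-03-29 is past the 28th, so '4th Monday' doesn't fit.
July 2010 ends with Monday 2010-07-26.
August 2010 ends with Monday 2010-08-30.
September 2010 ends with Monday 2010-09-27.
October 2010 ends with Monday 2010-10-25.

2010-10-25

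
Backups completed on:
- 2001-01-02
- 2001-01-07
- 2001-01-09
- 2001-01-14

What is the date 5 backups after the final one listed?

2001-01-30

Gaps: 5, 2, 5 days — not constant, but cyclic with period 2.
The events fall on every Tuesday and Sunday.
Next Tuesday: 2001-01-16.
The following Sunday is 2001-01-21.
The following Tuesday is 2001-01-23.
The following Sunday is 2001-01-28.
Next Tuesday: 2001-01-30.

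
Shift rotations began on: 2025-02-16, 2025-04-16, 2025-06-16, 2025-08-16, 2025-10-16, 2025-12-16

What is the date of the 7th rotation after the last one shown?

Gaps: 59, 61, 61, 61, 61 days — not constant. Every event is on the 16th of the month.
Pattern: the 16th of every 2 months.
Next: February 2026 → 2026-02-16.
April 2026: 2026-04-16.
June 2026: 2026-06-16.
Next: August 2026 → 2026-08-16.
October 2026: 2026-10-16.
Next: December 2026 → 2026-12-16.
February 2027: 2027-02-16.

2027-02-16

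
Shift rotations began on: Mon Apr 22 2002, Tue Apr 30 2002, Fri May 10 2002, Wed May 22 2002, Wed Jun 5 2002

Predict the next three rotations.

Intervals are 8, 10, 12, 14 days — an arithmetic progression with common difference 2.
Next gap: 16 days. Wed Jun 5 2002 + 16 days = Fri Jun 21 2002.
Next gap: 18 days. Fri Jun 21 2002 + 18 days = Tue Jul 9 2002.
Next gap: 20 days. Tue Jul 9 2002 + 20 days = Mon Jul 29 2002.

Fri Jun 21 2002, Tue Jul 9 2002, Mon Jul 29 2002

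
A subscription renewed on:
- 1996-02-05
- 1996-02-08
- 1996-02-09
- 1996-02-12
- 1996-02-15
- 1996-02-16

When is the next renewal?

Gaps: 3, 1, 3, 3, 1 days — not constant, but cyclic with period 3.
The events fall on every Monday, Thursday and Friday.
Next Monday: 1996-02-19.

1996-02-19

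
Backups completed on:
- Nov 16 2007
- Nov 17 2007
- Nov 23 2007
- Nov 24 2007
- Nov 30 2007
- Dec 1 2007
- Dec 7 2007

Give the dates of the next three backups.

Dec 8 2007, Dec 14 2007, Dec 15 2007

Every event lands on a Friday or Saturday (gaps cycle 1, 6, 1, 6, 1, 6).
So the schedule is: every Friday and Saturday.
Next Saturday: Dec 8 2007.
Next Friday: Dec 14 2007.
Next Saturday: Dec 15 2007.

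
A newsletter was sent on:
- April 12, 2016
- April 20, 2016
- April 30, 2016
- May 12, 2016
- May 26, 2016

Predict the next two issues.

The spacing grows by 2 each time: 8, 10, 12, 14 days.
Next gap: 16 days. May 26, 2016 + 16 days = June 11, 2016.
Next gap: 18 days. June 11, 2016 + 18 days = June 29, 2016.

June 11, 2016; June 29, 2016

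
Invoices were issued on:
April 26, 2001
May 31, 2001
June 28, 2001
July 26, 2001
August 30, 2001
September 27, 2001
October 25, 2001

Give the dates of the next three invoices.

All Thursdays; the gaps (35, 28, 28, 35, 28, 28) vary with month length.
This is the last Thursday of each month.
Last Thursday of November 2001: November 29, 2001.
December 2001 ends with Thursday December 27, 2001.
Last Thursday of January 2002: January 31, 2002.

November 29, 2001; December 27, 2001; January 31, 2002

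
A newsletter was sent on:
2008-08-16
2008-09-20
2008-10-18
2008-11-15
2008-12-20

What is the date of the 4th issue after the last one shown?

2009-04-18

These are Saturdays at 28- or 35-day spacing (35, 28, 28, 35).
The pattern: 3rd Saturday of the month.
January 2009 — 3rd Saturday is 2009-01-17.
February 2009 — 3rd Saturday is 2009-02-21.
3rd Saturday of March 2009: 2009-03-21.
3rd Saturday of April 2009: 2009-04-18.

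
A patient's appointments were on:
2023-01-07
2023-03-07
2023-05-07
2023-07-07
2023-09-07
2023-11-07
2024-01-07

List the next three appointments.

2024-03-07, 2024-05-07, 2024-07-07

Gaps: 59, 61, 61, 62, 61, 61 days — not constant. Every event is on the 7th of the month.
Pattern: the 7th of every 2 months.
Next: March 2024 → 2024-03-07.
Next: May 2024 → 2024-05-07.
Next: July 2024 → 2024-07-07.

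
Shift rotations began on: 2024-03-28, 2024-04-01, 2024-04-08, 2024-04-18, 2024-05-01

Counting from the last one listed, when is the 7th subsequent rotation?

The spacing grows by 3 each time: 4, 7, 10, 13 days.
Next gap: 16 days. 2024-05-01 + 16 days = 2024-05-17.
Next gap: 19 days. 2024-05-17 + 19 days = 2024-06-05.
Next gap: 22 days. 2024-06-05 + 22 days = 2024-06-27.
Next gap: 25 days. 2024-06-27 + 25 days = 2024-07-22.
Next gap: 28 days. 2024-07-22 + 28 days = 2024-08-19.
Next gap: 31 days. 2024-08-19 + 31 days = 2024-09-19.
Next gap: 34 days. 2024-09-19 + 34 days = 2024-10-23.

2024-10-23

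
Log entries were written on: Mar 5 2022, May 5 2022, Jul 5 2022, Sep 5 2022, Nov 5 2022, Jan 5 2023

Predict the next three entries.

Mar 5 2023, May 5 2023, Jul 5 2023

The day-of-month is always 5 (61, 61, 62, 61, 61 days between events).
So this recurs on the 5th of every 2 months.
Next: March 2023 → Mar 5 2023.
Next: May 2023 → May 5 2023.
Next: July 2023 → Jul 5 2023.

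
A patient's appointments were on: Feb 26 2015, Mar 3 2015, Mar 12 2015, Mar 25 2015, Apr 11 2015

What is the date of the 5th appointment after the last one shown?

Sep 3 2015

Intervals are 5, 9, 13, 17 days — an arithmetic progression with common difference 4.
Next gap: 21 days. Apr 11 2015 + 21 days = May 2 2015.
Next gap: 25 days. May 2 2015 + 25 days = May 27 2015.
Next gap: 29 days. May 27 2015 + 29 days = Jun 25 2015.
Next gap: 33 days. Jun 25 2015 + 33 days = Jul 28 2015.
Next gap: 37 days. Jul 28 2015 + 37 days = Sep 3 2015.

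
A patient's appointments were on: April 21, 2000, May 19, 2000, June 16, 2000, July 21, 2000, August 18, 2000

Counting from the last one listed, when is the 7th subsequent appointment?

March 16, 2001

All dates are Fridays, 28, 28, 35, 28 days apart.
Specifically, the 3rd Friday of each month.
3rd Friday of September 2000: September 15, 2000.
October 2000 — 3rd Friday is October 20, 2000.
November 2000 — 3rd Friday is November 17, 2000.
3rd Friday of December 2000: December 15, 2000.
January 2001 — 3rd Friday is January 19, 2001.
3rd Friday of February 2001: February 16, 2001.
3rd Friday of March 2001: March 16, 2001.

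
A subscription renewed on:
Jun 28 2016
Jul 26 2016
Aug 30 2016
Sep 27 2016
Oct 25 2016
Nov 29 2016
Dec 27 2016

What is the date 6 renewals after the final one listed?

Every date is a Tuesday; gaps 28, 35, 28, 28, 35, 28 days.
Each is the last Tuesday of its month (at least one falls on the 29th or later, ruling out '4th Tuesday').
Last Tuesday of January 2017: Jan 31 2017.
Last Tuesday of February 2017: Feb 28 2017.
Last Tuesday of March 2017: Mar 28 2017.
Last Tuesday of April 2017: Apr 25 2017.
May 2017 ends with Tuesday May 30 2017.
Last Tuesday of June 2017: Jun 27 2017.

Jun 27 2017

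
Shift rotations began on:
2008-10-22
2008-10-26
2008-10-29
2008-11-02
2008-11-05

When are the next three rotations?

Every event lands on a Wednesday or Sunday (gaps cycle 4, 3, 4, 3).
So the schedule is: every Wednesday and Sunday.
The following Sunday is 2008-11-09.
Next Wednesday: 2008-11-12.
Next Sunday: 2008-11-16.

2008-11-09, 2008-11-12, 2008-11-16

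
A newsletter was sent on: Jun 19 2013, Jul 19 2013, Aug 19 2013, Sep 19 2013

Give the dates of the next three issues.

Oct 19 2013, Nov 19 2013, Dec 19 2013

The day-of-month is always 19 (30, 31, 31 days between events).
So this recurs on the 19th of each month.
Next: October 2013 → Oct 19 2013.
Next: November 2013 → Nov 19 2013.
Next: December 2013 → Dec 19 2013.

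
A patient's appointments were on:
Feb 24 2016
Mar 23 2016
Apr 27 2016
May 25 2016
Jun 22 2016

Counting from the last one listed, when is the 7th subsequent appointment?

Jan 25 2017

All dates are Wednesdays, 28, 35, 28, 28 days apart.
Specifically, the 4th Wednesday of each month.
4th Wednesday of July 2016: Jul 27 2016.
August 2016 — 4th Wednesday is Aug 24 2016.
4th Wednesday of September 2016: Sep 28 2016.
4th Wednesday of October 2016: Oct 26 2016.
November 2016 — 4th Wednesday is Nov 23 2016.
December 2016 — 4th Wednesday is Dec 28 2016.
January 2017 — 4th Wednesday is Jan 25 2017.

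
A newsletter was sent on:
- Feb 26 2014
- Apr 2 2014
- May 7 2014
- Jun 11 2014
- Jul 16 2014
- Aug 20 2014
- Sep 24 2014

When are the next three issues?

The spacing is 35, 35, 35, 35, 35, 35 days — always 35 days.
Sep 24 2014 + 35 days = Oct 29 2014.
Oct 29 2014 + 35 days = Dec 3 2014.
Dec 3 2014 + 35 days = Jan 7 2015.

Oct 29 2014, Dec 3 2014, Jan 7 2015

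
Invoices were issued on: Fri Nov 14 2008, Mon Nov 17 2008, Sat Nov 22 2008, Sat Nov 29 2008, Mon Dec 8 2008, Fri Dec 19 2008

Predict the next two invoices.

Thu Jan 1 2009, Fri Jan 16 2009

Intervals are 3, 5, 7, 9, 11 days — an arithmetic progression with common difference 2.
Next gap: 13 days. Fri Dec 19 2008 + 13 days = Thu Jan 1 2009.
Next gap: 15 days. Thu Jan 1 2009 + 15 days = Fri Jan 16 2009.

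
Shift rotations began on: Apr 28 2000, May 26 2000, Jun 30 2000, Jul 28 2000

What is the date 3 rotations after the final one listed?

Every date is a Friday; gaps 28, 35, 28 days.
Each is the last Friday of its month (at least one falls on the 29th or later, ruling out '4th Friday').
August 2000 ends with Friday Aug 25 2000.
September 2000 ends with Friday Sep 29 2000.
Last Friday of October 2000: Oct 27 2000.

Oct 27 2000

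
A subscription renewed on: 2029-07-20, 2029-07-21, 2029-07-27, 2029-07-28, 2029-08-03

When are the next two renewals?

Gaps: 1, 6, 1, 6 days — not constant, but cyclic with period 2.
The events fall on every Friday and Saturday.
The following Saturday is 2029-08-04.
Next Friday: 2029-08-10.

2029-08-04, 2029-08-10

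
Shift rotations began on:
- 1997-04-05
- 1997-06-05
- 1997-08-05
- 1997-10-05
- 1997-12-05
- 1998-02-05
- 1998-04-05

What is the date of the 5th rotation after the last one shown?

1999-02-05

Each date is the 5th; the gaps (61, 61, 61, 61, 62, 59) track the month lengths.
The rule is the 5th of every 2 months.
Next: June 1998 → 1998-06-05.
August 1998: 1998-08-05.
Next: October 1998 → 1998-10-05.
Next: December 1998 → 1998-12-05.
Next: February 1999 → 1999-02-05.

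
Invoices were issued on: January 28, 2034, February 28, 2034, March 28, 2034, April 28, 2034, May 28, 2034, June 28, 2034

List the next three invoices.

The day-of-month is always 28 (31, 28, 31, 30, 31 days between events).
So this recurs on the 28th of each month.
July 2034: July 28, 2034.
Next: August 2034 → August 28, 2034.
September 2034: September 28, 2034.

July 28, 2034; August 28, 2034; September 28, 2034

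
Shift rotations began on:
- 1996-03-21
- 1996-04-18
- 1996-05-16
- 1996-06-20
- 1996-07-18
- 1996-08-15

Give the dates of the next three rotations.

1996-09-19, 1996-10-17, 1996-11-21

Gaps: 28, 28, 35, 28, 28 days — a mix of 28 and 35. Every date is a Thursday.
Each is the 3rd Thursday of its month.
3rd Thursday of September 1996: 1996-09-19.
3rd Thursday of October 1996: 1996-10-17.
3rd Thursday of November 1996: 1996-11-21.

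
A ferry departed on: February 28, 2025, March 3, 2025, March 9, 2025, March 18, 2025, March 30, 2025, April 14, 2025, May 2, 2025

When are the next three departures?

May 23, 2025; June 16, 2025; July 13, 2025

The spacing grows by 3 each time: 3, 6, 9, 12, 15, 18 days.
Next gap: 21 days. May 2, 2025 + 21 days = May 23, 2025.
Next gap: 24 days. May 23, 2025 + 24 days = June 16, 2025.
Next gap: 27 days. June 16, 2025 + 27 days = July 13, 2025.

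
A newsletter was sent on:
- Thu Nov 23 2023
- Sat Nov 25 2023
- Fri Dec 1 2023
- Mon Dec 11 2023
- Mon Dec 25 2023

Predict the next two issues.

Fri Jan 12 2024, Sat Feb 3 2024

The spacing grows by 4 each time: 2, 6, 10, 14 days.
Next gap: 18 days. Mon Dec 25 2023 + 18 days = Fri Jan 12 2024.
Next gap: 22 days. Fri Jan 12 2024 + 22 days = Sat Feb 3 2024.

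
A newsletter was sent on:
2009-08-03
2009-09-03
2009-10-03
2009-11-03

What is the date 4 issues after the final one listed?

Each date is the 3rd; the gaps (31, 30, 31) track the month lengths.
The rule is the 3rd of each month.
Next: December 2009 → 2009-12-03.
January 2010: 2010-01-03.
Next: February 2010 → 2010-02-03.
March 2010: 2010-03-03.

2010-03-03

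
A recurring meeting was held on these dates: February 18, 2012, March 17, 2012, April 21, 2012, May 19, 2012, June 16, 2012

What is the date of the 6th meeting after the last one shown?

These are Saturdays at 28- or 35-day spacing (28, 35, 28, 28).
The pattern: 3rd Saturday of the month.
3rd Saturday of July 2012: July 21, 2012.
3rd Saturday of August 2012: August 18, 2012.
3rd Saturday of September 2012: September 15, 2012.
3rd Saturday of October 2012: October 20, 2012.
November 2012 — 3rd Saturday is November 17, 2012.
December 2012 — 3rd Saturday is December 15, 2012.

December 15, 2012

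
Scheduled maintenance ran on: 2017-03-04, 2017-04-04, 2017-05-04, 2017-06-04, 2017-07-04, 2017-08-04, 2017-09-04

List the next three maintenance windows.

Each date is the 4th; the gaps (31, 30, 31, 30, 31, 31) track the month lengths.
The rule is the 4th of each month.
October 2017: 2017-10-04.
Next: November 2017 → 2017-11-04.
Next: December 2017 → 2017-12-04.

2017-10-04, 2017-11-04, 2017-12-04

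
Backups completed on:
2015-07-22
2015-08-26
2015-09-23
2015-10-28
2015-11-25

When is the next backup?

Gaps: 35, 28, 35, 28 days — a mix of 28 and 35. Every date is a Wednesday.
Each is the 4th Wednesday of its month.
4th Wednesday of December 2015: 2015-12-23.

2015-12-23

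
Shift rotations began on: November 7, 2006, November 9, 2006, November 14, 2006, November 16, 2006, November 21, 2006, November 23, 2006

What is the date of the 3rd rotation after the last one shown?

December 5, 2006

Every event lands on a Tuesday or Thursday (gaps cycle 2, 5, 2, 5, 2).
So the schedule is: every Tuesday and Thursday.
The following Tuesday is November 28, 2006.
The following Thursday is November 30, 2006.
Next Tuesday: December 5, 2006.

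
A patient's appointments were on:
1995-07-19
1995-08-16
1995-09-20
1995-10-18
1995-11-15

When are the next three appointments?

Gaps: 28, 35, 28, 28 days — a mix of 28 and 35. Every date is a Wednesday.
Each is the 3rd Wednesday of its month.
December 1995 — 3rd Wednesday is 1995-12-20.
3rd Wednesday of January 1996: 1996-01-17.
February 1996 — 3rd Wednesday is 1996-02-21.

1995-12-20, 1996-01-17, 1996-02-21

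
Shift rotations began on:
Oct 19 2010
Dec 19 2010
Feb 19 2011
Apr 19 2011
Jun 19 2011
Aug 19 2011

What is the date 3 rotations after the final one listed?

Each date is the 19th; the gaps (61, 62, 59, 61, 61) track the month lengths.
The rule is the 19th of every 2 months.
Next: October 2011 → Oct 19 2011.
Next: December 2011 → Dec 19 2011.
February 2012: Feb 19 2012.

Feb 19 2012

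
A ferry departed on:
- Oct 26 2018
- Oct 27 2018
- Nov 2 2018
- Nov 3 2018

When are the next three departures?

The gap pattern 1, 6, 1 repeats every 2 events.
These are the Fridays and Saturdays of each week.
The following Friday is Nov 9 2018.
Next Saturday: Nov 10 2018.
The following Friday is Nov 16 2018.

Nov 9 2018, Nov 10 2018, Nov 16 2018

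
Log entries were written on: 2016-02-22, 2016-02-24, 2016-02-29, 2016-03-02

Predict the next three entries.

2016-03-07, 2016-03-09, 2016-03-14

Every event lands on a Monday or Wednesday (gaps cycle 2, 5, 2).
So the schedule is: every Monday and Wednesday.
Next Monday: 2016-03-07.
The following Wednesday is 2016-03-09.
Next Monday: 2016-03-14.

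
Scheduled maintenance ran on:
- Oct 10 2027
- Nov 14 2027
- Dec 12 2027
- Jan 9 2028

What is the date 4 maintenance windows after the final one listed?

These are Sundays at 28- or 35-day spacing (35, 28, 28).
The pattern: 2nd Sunday of the month.
February 2028 — 2nd Sunday is Feb 13 2028.
2nd Sunday of March 2028: Mar 12 2028.
April 2028 — 2nd Sunday is Apr 9 2028.
May 2028 — 2nd Sunday is May 14 2028.

May 14 2028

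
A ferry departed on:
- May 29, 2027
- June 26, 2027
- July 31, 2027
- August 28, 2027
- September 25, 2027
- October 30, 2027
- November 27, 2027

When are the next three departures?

December 25, 2027; January 29, 2028; February 26, 2028

These are Saturdays with 28, 35, 28, 28, 35, 28-day gaps.
Each is the final Saturday of its month — May 29, 2027 is past the 28th, so '4th Saturday' doesn't fit.
December 2027 ends with Saturday December 25, 2027.
Last Saturday of January 2028: January 29, 2028.
Last Saturday of February 2028: February 26, 2028.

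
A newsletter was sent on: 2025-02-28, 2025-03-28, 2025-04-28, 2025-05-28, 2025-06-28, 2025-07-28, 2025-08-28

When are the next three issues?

Each date is the 28th; the gaps (28, 31, 30, 31, 30, 31) track the month lengths.
The rule is the 28th of each month.
September 2025: 2025-09-28.
October 2025: 2025-10-28.
November 2025: 2025-11-28.

2025-09-28, 2025-10-28, 2025-11-28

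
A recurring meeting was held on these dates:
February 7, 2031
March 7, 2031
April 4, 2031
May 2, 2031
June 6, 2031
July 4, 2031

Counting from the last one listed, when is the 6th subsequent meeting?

These are Fridays at 28- or 35-day spacing (28, 28, 28, 35, 28).
The pattern: 1st Friday of the month.
1st Friday of August 2031: August 1, 2031.
September 2031 — 1st Friday is September 5, 2031.
October 2031 — 1st Friday is October 3, 2031.
November 2031 — 1st Friday is November 7, 2031.
1st Friday of December 2031: December 5, 2031.
January 2032 — 1st Friday is January 2, 2032.

January 2, 2032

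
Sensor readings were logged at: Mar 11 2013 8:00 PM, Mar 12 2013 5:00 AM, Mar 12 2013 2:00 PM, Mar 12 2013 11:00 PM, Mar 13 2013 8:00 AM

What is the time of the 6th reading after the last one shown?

Spacing: 9, 9, 9, 9 h — constant 9 h.
Mar 13 2013 8:00 AM + 9 h = Mar 13 2013 5:00 PM.
Mar 13 2013 5:00 PM + 9 h = Mar 14 2013 2:00 AM.
Mar 14 2013 2:00 AM + 9 h = Mar 14 2013 11:00 AM.
Mar 14 2013 11:00 AM + 9 h = Mar 14 2013 8:00 PM.
Mar 14 2013 8:00 PM + 9 h = Mar 15 2013 5:00 AM.
Mar 15 2013 5:00 AM + 9 h = Mar 15 2013 2:00 PM.

Mar 15 2013 2:00 PM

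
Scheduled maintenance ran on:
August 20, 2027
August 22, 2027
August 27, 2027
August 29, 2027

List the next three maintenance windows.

September 3, 2027; September 5, 2027; September 10, 2027

The gap pattern 2, 5, 2 repeats every 2 events.
These are the Fridays and Sundays of each week.
Next Friday: September 3, 2027.
The following Sunday is September 5, 2027.
The following Friday is September 10, 2027.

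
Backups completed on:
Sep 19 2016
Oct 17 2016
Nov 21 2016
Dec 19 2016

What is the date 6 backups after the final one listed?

Gaps: 28, 35, 28 days — a mix of 28 and 35. Every date is a Monday.
Each is the 3rd Monday of its month.
3rd Monday of January 2017: Jan 16 2017.
3rd Monday of February 2017: Feb 20 2017.
3rd Monday of March 2017: Mar 20 2017.
April 2017 — 3rd Monday is Apr 17 2017.
3rd Monday of May 2017: May 15 2017.
3rd Monday of June 2017: Jun 19 2017.

Jun 19 2017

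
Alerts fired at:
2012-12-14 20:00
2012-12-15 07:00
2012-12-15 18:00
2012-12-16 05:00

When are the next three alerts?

2012-12-16 16:00, 2012-12-17 03:00, 2012-12-17 14:00

Gaps: 11, 11, 11 hours — each event is 11 hours after the previous one.
2012-12-16 05:00 + 11 h = 2012-12-16 16:00.
2012-12-16 16:00 + 11 h = 2012-12-17 03:00.
2012-12-17 03:00 + 11 h = 2012-12-17 14:00.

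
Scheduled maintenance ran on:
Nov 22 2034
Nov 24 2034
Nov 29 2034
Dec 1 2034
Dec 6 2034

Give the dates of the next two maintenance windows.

Dec 8 2034, Dec 13 2034

Every event lands on a Wednesday or Friday (gaps cycle 2, 5, 2, 5).
So the schedule is: every Wednesday and Friday.
Next Friday: Dec 8 2034.
The following Wednesday is Dec 13 2034.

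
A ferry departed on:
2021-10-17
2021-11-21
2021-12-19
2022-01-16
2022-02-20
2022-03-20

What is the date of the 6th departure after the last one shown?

2022-09-18

All dates are Sundays, 35, 28, 28, 35, 28 days apart.
Specifically, the 3rd Sunday of each month.
3rd Sunday of April 2022: 2022-04-17.
May 2022 — 3rd Sunday is 2022-05-15.
June 2022 — 3rd Sunday is 2022-06-19.
July 2022 — 3rd Sunday is 2022-07-17.
3rd Sunday of August 2022: 2022-08-21.
September 2022 — 3rd Sunday is 2022-09-18.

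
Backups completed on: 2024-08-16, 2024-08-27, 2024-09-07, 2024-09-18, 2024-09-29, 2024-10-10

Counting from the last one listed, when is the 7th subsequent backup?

The spacing is 11, 11, 11, 11, 11 days — always 11 days.
2024-10-10 + 11 days = 2024-10-21.
2024-10-21 + 11 days = 2024-11-01.
2024-11-01 + 11 days = 2024-11-12.
2024-11-12 + 11 days = 2024-11-23.
2024-11-23 + 11 days = 2024-12-04.
2024-12-04 + 11 days = 2024-12-15.
2024-12-15 + 11 days = 2024-12-26.

2024-12-26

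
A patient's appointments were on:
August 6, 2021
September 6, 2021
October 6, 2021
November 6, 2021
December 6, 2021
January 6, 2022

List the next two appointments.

Gaps: 31, 30, 31, 30, 31 days — not constant. Every event is on the 6th of the month.
Pattern: the 6th of each month.
Next: February 2022 → February 6, 2022.
Next: March 2022 → March 6, 2022.

February 6, 2022; March 6, 2022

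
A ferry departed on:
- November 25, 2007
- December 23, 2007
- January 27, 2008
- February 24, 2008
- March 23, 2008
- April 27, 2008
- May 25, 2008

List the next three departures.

June 22, 2008; July 27, 2008; August 24, 2008

Gaps: 28, 35, 28, 28, 35, 28 days — a mix of 28 and 35. Every date is a Sunday.
Each is the 4th Sunday of its month.
4th Sunday of June 2008: June 22, 2008.
4th Sunday of July 2008: July 27, 2008.
August 2008 — 4th Sunday is August 24, 2008.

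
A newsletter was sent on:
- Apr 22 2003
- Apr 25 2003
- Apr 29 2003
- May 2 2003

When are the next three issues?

May 6 2003, May 9 2003, May 13 2003

Gaps: 3, 4, 3 days — not constant, but cyclic with period 2.
The events fall on every Tuesday and Friday.
Next Tuesday: May 6 2003.
The following Friday is May 9 2003.
The following Tuesday is May 13 2003.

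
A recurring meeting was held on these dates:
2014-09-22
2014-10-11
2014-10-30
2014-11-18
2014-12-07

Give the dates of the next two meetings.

Gaps between consecutive events: 19, 19, 19, 19 days — a constant 19-day interval.
2014-12-07 + 19 days = 2014-12-26.
2014-12-26 + 19 days = 2015-01-14.

2014-12-26, 2015-01-14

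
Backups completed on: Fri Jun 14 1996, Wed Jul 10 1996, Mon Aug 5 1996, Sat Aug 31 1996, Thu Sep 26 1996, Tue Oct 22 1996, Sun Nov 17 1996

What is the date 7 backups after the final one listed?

Gaps between consecutive events: 26, 26, 26, 26, 26, 26 days — a constant 26-day interval.
Sun Nov 17 1996 + 26 days = Fri Dec 13 1996.
Fri Dec 13 1996 + 26 days = Wed Jan 8 1997.
Wed Jan 8 1997 + 26 days = Mon Feb 3 1997.
Mon Feb 3 1997 + 26 days = Sat Mar 1 1997.
Sat Mar 1 1997 + 26 days = Thu Mar 27 1997.
Thu Mar 27 1997 + 26 days = Tue Apr 22 1997.
Tue Apr 22 1997 + 26 days = Sun May 18 1997.

Sun May 18 1997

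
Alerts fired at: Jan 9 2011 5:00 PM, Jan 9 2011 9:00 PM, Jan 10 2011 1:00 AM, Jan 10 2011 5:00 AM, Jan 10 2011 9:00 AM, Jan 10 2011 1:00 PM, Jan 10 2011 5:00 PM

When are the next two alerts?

Jan 10 2011 9:00 PM, Jan 11 2011 1:00 AM

Gaps: 4, 4, 4, 4, 4, 4 hours — each event is 4 hours after the previous one.
Jan 10 2011 5:00 PM + 4 h = Jan 10 2011 9:00 PM.
Jan 10 2011 9:00 PM + 4 h = Jan 11 2011 1:00 AM.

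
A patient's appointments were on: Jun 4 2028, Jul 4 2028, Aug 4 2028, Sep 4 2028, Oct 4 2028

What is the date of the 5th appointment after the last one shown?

The day-of-month is always 4 (30, 31, 31, 30 days between events).
So this recurs on the 4th of each month.
Next: November 2028 → Nov 4 2028.
December 2028: Dec 4 2028.
Next: January 2029 → Jan 4 2029.
February 2029: Feb 4 2029.
March 2029: Mar 4 2029.

Mar 4 2029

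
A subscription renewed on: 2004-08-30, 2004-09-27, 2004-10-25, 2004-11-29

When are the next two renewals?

These are Mondays with 28, 28, 35-day gaps.
Each is the final Monday of its month — 2004-08-30 is past the 28th, so '4th Monday' doesn't fit.
December 2004 ends with Monday 2004-12-27.
Last Monday of January 2005: 2005-01-31.

2004-12-27, 2005-01-31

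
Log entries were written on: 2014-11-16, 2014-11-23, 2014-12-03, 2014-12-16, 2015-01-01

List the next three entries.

2015-01-20, 2015-02-11, 2015-03-08

Gaps: 7, 10, 13, 16 days — each gap is 3 larger than the previous one.
Next gap: 19 days. 2015-01-01 + 19 days = 2015-01-20.
Next gap: 22 days. 2015-01-20 + 22 days = 2015-02-11.
Next gap: 25 days. 2015-02-11 + 25 days = 2015-03-08.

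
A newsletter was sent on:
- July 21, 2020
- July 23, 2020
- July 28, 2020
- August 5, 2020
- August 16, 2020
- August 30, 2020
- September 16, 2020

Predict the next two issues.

Gaps: 2, 5, 8, 11, 14, 17 days — each gap is 3 larger than the previous one.
Next gap: 20 days. September 16, 2020 + 20 days = October 6, 2020.
Next gap: 23 days. October 6, 2020 + 23 days = October 29, 2020.

October 6, 2020; October 29, 2020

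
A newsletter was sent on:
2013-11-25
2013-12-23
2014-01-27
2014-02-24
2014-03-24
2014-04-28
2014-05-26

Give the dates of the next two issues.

2014-06-23, 2014-07-28

These are Mondays at 28- or 35-day spacing (28, 35, 28, 28, 35, 28).
The pattern: 4th Monday of the month.
June 2014 — 4th Monday is 2014-06-23.
July 2014 — 4th Monday is 2014-07-28.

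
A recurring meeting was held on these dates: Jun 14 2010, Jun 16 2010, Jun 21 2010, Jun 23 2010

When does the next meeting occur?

Jun 28 2010

Every event lands on a Monday or Wednesday (gaps cycle 2, 5, 2).
So the schedule is: every Monday and Wednesday.
The following Monday is Jun 28 2010.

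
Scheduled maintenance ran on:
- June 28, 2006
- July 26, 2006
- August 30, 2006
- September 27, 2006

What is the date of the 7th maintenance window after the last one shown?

All Wednesdays; the gaps (28, 35, 28) vary with month length.
This is the last Wednesday of each month.
October 2006 ends with Wednesday October 25, 2006.
November 2006 ends with Wednesday November 29, 2006.
December 2006 ends with Wednesday December 27, 2006.
January 2007 ends with Wednesday January 31, 2007.
Last Wednesday of February 2007: February 28, 2007.
March 2007 ends with Wednesday March 28, 2007.
Last Wednesday of April 2007: April 25, 2007.

April 25, 2007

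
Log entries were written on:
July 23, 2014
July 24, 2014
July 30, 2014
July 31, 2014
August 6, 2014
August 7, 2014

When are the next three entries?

Every event lands on a Wednesday or Thursday (gaps cycle 1, 6, 1, 6, 1).
So the schedule is: every Wednesday and Thursday.
The following Wednesday is August 13, 2014.
The following Thursday is August 14, 2014.
The following Wednesday is August 20, 2014.

August 13, 2014; August 14, 2014; August 20, 2014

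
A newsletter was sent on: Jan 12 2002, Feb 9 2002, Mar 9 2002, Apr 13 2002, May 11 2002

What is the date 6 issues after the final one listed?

Nov 9 2002

Gaps: 28, 28, 35, 28 days — a mix of 28 and 35. Every date is a Saturday.
Each is the 2nd Saturday of its month.
2nd Saturday of June 2002: Jun 8 2002.
July 2002 — 2nd Saturday is Jul 13 2002.
August 2002 — 2nd Saturday is Aug 10 2002.
2nd Saturday of September 2002: Sep 14 2002.
October 2002 — 2nd Saturday is Oct 12 2002.
November 2002 — 2nd Saturday is Nov 9 2002.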